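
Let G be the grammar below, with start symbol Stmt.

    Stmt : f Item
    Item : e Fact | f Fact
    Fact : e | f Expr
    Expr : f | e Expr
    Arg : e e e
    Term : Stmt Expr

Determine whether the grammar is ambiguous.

Only Stmt, Item, Fact, Expr are reachable from Stmt; ignoring the rest: The reachable rules are right-linear with at most one rule per (nonterminal, next-terminal) pair. Each input token forces the next rule, so parsing is deterministic.

Unambiguous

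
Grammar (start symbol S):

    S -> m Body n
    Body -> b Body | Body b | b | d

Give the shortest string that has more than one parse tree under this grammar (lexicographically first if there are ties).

m b b n

length 3: no string has ≥2 trees
length 4: m b b n has 2 parse trees

Two derivations of m b b n:
  S ⇒ m Body n ⇒ m b Body n ⇒ m b b n
  S ⇒ m Body n ⇒ m Body b n ⇒ m b b n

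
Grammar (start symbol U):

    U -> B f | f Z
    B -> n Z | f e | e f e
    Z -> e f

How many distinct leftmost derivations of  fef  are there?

2

Parse trees for fef:
  [U [B f e] f]
  [U f [Z e f]]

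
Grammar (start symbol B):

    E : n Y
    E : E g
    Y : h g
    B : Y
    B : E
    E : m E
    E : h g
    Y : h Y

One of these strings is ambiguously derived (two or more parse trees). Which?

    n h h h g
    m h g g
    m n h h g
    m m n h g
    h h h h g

n h h h g: 1 tree
m h g g: 2 trees
m n h h g: 1 tree
m m n h g: 1 tree
h h h h g: 1 tree

m h g g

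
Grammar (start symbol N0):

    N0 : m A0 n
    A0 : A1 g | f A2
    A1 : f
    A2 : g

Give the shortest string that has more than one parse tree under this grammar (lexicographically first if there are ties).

length 4: m f g n has 2 parse trees

Two derivations of m f g n:
  N0 ⇒ m A0 n ⇒ m A1 g n ⇒ m f g n
  N0 ⇒ m A0 n ⇒ m f A2 n ⇒ m f g n

m f g n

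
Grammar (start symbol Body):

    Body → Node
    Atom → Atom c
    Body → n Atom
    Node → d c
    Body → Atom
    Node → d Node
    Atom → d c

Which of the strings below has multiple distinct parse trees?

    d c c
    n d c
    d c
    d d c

d c

d c c: 1 tree
n d c: 1 tree
d c: 2 trees
d d c: 1 tree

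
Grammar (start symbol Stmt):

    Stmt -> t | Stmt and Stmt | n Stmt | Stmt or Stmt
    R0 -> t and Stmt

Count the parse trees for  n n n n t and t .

Parse trees for n n n n t and t:
  [Stmt [Stmt n [Stmt n [Stmt n [Stmt n [Stmt t]]]]] and [Stmt t]]
  [Stmt n [Stmt [Stmt n [Stmt n [Stmt n [Stmt t]]]] and [Stmt t]]]
  [Stmt n [Stmt n [Stmt [Stmt n [Stmt n [Stmt t]]] and [Stmt t]]]]
  [Stmt n [Stmt n [Stmt n [Stmt [Stmt n [Stmt t]] and [Stmt t]]]]]
  [Stmt n [Stmt n [Stmt n [Stmt n [Stmt [Stmt t] and [Stmt t]]]]]]

5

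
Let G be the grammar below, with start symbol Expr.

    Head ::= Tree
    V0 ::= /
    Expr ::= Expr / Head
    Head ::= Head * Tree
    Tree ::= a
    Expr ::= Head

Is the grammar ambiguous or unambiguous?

Unambiguous

(V0 is unreachable from Expr, so its rules don't affect L(Expr).) The grammar is stratified — Expr handles '/' (left-recursive), Head handles '*', Tree atoms. Each operator has a fixed associativity and precedence level, so every string has one parse.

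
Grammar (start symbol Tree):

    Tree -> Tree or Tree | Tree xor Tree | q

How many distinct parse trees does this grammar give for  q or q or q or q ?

5

Parse trees for q or q or q or q:
  [Tree [Tree q] or [Tree [Tree q] or [Tree [Tree q] or [Tree q]]]]
  [Tree [Tree q] or [Tree [Tree [Tree q] or [Tree q]] or [Tree q]]]
  [Tree [Tree [Tree q] or [Tree q]] or [Tree [Tree q] or [Tree q]]]
  [Tree [Tree [Tree q] or [Tree [Tree q] or [Tree q]]] or [Tree q]]
  [Tree [Tree [Tree [Tree q] or [Tree q]] or [Tree q]] or [Tree q]]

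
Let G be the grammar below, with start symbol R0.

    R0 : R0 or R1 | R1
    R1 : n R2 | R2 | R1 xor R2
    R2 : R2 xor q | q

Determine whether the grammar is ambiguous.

Ambiguous

Witness: q xor q

Derivation 1: R0 ⇒ R1 ⇒ R2 ⇒ R2 xor q ⇒ q xor q
Derivation 2: R0 ⇒ R1 ⇒ R1 xor R2 ⇒ R2 xor R2 ⇒ q xor R2 ⇒ q xor q

Two distinct leftmost derivations for the same string.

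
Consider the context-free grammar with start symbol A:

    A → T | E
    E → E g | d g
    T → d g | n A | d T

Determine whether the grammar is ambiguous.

Witness: d g

Derivation 1: A ⇒ T ⇒ d g
Derivation 2: A ⇒ E ⇒ d g

Two distinct leftmost derivations for the same string.

Ambiguous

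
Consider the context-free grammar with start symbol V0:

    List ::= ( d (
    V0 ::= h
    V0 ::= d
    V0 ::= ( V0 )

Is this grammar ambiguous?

(List is unreachable from V0, so its rules don't affect L(V0).) Each string is a nest of matched brackets around a single atom. An opening bracket forces the recursive rule; an atom forces the base rule.

Unambiguous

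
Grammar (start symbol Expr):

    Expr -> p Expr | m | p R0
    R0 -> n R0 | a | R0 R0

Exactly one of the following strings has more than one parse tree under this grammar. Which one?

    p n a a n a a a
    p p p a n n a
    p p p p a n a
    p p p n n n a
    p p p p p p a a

p n a a n a a a

p n a a n a a a: 66 trees
p p p a n n a: 1 tree
p p p p a n a: 1 tree
p p p n n n a: 1 tree
p p p p p p a a: 1 tree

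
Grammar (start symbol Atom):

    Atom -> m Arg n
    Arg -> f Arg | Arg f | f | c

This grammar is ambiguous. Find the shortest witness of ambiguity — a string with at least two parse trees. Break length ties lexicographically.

m f f n

length 3: no string has ≥2 trees
length 4: m f f n has 2 parse trees

Two derivations of m f f n:
  Atom ⇒ m Arg n ⇒ m f Arg n ⇒ m f f n
  Atom ⇒ m Arg n ⇒ m Arg f n ⇒ m f f n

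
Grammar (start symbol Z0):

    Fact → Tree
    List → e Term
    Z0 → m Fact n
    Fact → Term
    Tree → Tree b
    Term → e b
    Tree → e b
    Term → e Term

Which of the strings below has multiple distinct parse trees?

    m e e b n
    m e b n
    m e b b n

m e e b n: 1 tree
m e b n: 2 trees
m e b b n: 1 tree

m e b n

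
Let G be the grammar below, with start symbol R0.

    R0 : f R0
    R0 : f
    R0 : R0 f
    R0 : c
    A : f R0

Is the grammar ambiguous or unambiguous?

Witness: f f

Derivation 1: R0 ⇒ f R0 ⇒ f f
Derivation 2: R0 ⇒ R0 f ⇒ f f

Two distinct leftmost derivations for the same string.

Ambiguous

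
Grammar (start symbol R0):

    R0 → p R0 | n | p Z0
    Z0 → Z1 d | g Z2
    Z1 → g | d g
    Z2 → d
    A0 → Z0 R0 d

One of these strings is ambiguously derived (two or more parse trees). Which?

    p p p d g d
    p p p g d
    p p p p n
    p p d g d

p p p d g d: 1 tree
p p p g d: 2 trees
p p p p n: 1 tree
p p d g d: 1 tree

p p p g d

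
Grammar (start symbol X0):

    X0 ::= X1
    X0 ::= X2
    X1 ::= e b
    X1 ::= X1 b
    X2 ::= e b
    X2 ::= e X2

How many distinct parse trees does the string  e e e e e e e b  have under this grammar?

1

Parse trees for e e e e e e e b:
  [X0 [X2 e [X2 e [X2 e [X2 e [X2 e [X2 e [X2 e b]]]]]]]]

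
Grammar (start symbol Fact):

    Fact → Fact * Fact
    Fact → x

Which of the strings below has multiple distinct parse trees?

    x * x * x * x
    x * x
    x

x * x * x * x

x * x * x * x: 5 trees
x * x: 1 tree
x: 1 tree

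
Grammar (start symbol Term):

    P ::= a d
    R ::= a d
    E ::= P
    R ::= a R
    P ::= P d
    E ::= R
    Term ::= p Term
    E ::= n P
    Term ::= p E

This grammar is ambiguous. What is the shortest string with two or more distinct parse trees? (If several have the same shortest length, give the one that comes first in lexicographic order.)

length 3: p a d has 2 parse trees

Two derivations of p a d:
  Term ⇒ p E ⇒ p P ⇒ p a d
  Term ⇒ p E ⇒ p R ⇒ p a d

p a d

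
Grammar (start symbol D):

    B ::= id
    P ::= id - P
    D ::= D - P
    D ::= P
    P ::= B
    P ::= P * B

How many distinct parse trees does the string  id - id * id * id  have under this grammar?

Parse trees for id - id * id * id:
  [D [D [P [B id]]] - [P [P [P [B id]] * [B id]] * [B id]]]
  [D [P id - [P [P [P [B id]] * [B id]] * [B id]]]]
  [D [P [P id - [P [P [B id]] * [B id]]] * [B id]]]
  [D [P [P [P id - [P [B id]]] * [B id]] * [B id]]]

4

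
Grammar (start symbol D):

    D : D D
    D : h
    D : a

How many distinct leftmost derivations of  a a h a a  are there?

14

Parse trees for a a h a a (showing first 6 of 14):
  [D [D a] [D [D a] [D [D h] [D [D a] [D a]]]]]
  [D [D a] [D [D a] [D [D [D h] [D a]] [D a]]]]
  [D [D a] [D [D [D a] [D h]] [D [D a] [D a]]]]
  [D [D a] [D [D [D a] [D [D h] [D a]]] [D a]]]
  [D [D a] [D [D [D [D a] [D h]] [D a]] [D a]]]
  [D [D [D a] [D a]] [D [D h] [D [D a] [D a]]]]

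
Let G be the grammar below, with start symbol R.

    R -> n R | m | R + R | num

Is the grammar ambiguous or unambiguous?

Witness: n m + m

Derivation 1: R ⇒ n R ⇒ n R + R ⇒ n m + R ⇒ n m + m
Derivation 2: R ⇒ R + R ⇒ n R + R ⇒ n m + R ⇒ n m + m

Two distinct leftmost derivations for the same string.

Ambiguous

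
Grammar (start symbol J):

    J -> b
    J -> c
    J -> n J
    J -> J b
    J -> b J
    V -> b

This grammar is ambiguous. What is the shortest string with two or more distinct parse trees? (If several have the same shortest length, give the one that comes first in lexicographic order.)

length 1: no string has ≥2 trees
length 2: b b has 2 parse trees

Two derivations of b b:
  J ⇒ J b ⇒ b b
  J ⇒ b J ⇒ b b

b b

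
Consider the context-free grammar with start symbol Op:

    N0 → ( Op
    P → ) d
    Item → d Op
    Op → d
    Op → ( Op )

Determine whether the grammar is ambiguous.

Unambiguous

Only Op is reachable from Op; ignoring the rest: Each string is a nest of matched brackets around a single atom. An opening bracket forces the recursive rule; an atom forces the base rule.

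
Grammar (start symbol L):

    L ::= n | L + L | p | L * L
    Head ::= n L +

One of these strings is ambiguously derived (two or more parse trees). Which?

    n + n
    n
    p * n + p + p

p * n + p + p

n + n: 1 tree
n: 1 tree
p * n + p + p: 5 trees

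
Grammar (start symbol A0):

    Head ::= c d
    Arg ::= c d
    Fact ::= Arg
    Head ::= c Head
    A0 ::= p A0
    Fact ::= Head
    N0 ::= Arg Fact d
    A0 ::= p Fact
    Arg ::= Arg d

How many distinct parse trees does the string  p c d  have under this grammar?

2

Parse trees for p c d:
  [A0 p [Fact [Arg c d]]]
  [A0 p [Fact [Head c d]]]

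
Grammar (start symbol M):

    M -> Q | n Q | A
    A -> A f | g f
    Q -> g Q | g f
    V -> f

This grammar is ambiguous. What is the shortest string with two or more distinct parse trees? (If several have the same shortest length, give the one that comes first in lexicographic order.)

g f

length 2: g f has 2 parse trees

Two derivations of g f:
  M ⇒ Q ⇒ g f
  M ⇒ A ⇒ g f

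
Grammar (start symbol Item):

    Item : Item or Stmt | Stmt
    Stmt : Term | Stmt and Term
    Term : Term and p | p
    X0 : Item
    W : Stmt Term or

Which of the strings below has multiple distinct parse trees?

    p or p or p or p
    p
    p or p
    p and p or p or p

p and p or p or p

p or p or p or p: 1 tree
p: 1 tree
p or p: 1 tree
p and p or p or p: 2 trees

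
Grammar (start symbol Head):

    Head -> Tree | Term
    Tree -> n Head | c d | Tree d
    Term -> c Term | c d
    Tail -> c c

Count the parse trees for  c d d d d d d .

1

Parse trees for c d d d d d d:
  [Head [Tree [Tree [Tree [Tree [Tree [Tree c d] d] d] d] d] d]]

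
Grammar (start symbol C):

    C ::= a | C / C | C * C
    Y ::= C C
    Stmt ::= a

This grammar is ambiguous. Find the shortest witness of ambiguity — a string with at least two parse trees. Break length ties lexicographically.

a * a * a

length 1: no string has ≥2 trees
length 3: no string has ≥2 trees
length 5: a * a * a has 2 parse trees

Two derivations of a * a * a:
  C ⇒ C * C ⇒ a * C ⇒ a * C * C ⇒ a * a * C ⇒ a * a * a
  C ⇒ C * C ⇒ C * C * C ⇒ a * C * C ⇒ a * a * C ⇒ a * a * a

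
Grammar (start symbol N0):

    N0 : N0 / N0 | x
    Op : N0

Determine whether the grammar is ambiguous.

Ambiguous

Witness: x / x / x

Derivation 1: N0 ⇒ N0 / N0 ⇒ N0 / N0 / N0 ⇒ x / N0 / N0 ⇒ x / x / N0 ⇒ x / x / x
Derivation 2: N0 ⇒ N0 / N0 ⇒ x / N0 ⇒ x / N0 / N0 ⇒ x / x / N0 ⇒ x / x / x

Two distinct leftmost derivations for the same string.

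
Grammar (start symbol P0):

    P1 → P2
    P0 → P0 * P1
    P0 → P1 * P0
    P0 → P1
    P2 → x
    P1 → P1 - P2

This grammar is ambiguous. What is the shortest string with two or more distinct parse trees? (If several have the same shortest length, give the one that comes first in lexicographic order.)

x * x

length 1: no string has ≥2 trees
length 3: x * x has 2 parse trees

Two derivations of x * x:
  P0 ⇒ P0 * P1 ⇒ P1 * P1 ⇒ P2 * P1 ⇒ x * P1 ⇒ x * P2 ⇒ x * x
  P0 ⇒ P1 * P0 ⇒ P2 * P0 ⇒ x * P0 ⇒ x * P1 ⇒ x * P2 ⇒ x * x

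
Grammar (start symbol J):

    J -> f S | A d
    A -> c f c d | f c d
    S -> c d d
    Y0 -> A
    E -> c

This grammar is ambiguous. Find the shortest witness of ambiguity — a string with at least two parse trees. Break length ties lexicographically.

f c d d

length 4: f c d d has 2 parse trees

Two derivations of f c d d:
  J ⇒ f S ⇒ f c d d
  J ⇒ A d ⇒ f c d d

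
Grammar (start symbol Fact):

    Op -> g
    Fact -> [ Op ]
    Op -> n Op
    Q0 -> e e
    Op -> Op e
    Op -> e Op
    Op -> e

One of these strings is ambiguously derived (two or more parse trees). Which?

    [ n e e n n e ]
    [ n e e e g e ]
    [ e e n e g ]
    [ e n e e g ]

[ n e e e g e ]

[ n e e n n e ]: 1 tree
[ n e e e g e ]: 5 trees
[ e e n e g ]: 1 tree
[ e n e e g ]: 1 tree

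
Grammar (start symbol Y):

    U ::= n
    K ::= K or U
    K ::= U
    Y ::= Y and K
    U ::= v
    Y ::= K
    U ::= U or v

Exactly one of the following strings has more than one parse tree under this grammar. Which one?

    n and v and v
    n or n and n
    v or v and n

v or v and n

n and v and v: 1 tree
n or n and n: 1 tree
v or v and n: 2 trees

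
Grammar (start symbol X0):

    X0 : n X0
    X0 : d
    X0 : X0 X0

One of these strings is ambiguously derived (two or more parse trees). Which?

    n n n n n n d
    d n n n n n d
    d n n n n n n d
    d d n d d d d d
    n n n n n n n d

n n n n n n d: 1 tree
d n n n n n d: 1 tree
d n n n n n n d: 1 tree
d d n d d d d d: 255 trees
n n n n n n n d: 1 tree

d d n d d d d d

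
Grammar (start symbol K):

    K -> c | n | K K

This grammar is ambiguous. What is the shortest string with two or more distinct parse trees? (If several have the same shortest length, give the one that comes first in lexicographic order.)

c c c

length 1: no string has ≥2 trees
length 2: no string has ≥2 trees
length 3: c c c has 2 parse trees

Two derivations of c c c:
  K ⇒ K K ⇒ c K ⇒ c K K ⇒ c c K ⇒ c c c
  K ⇒ K K ⇒ K K K ⇒ c K K ⇒ c c K ⇒ c c c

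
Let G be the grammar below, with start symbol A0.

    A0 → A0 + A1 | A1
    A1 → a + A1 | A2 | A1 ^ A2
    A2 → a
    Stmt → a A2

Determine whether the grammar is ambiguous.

Ambiguous

Witness: a + a

Derivation 1: A0 ⇒ A0 + A1 ⇒ A1 + A1 ⇒ A2 + A1 ⇒ a + A1 ⇒ a + A2 ⇒ a + a
Derivation 2: A0 ⇒ A1 ⇒ a + A1 ⇒ a + A2 ⇒ a + a

Two distinct leftmost derivations for the same string.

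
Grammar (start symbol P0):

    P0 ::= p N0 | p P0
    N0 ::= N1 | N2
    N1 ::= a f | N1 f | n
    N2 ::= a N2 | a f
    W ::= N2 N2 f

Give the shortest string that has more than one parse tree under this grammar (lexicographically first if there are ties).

length 2: no string has ≥2 trees
length 3: p a f has 2 parse trees

Two derivations of p a f:
  P0 ⇒ p N0 ⇒ p N1 ⇒ p a f
  P0 ⇒ p N0 ⇒ p N2 ⇒ p a f

p a f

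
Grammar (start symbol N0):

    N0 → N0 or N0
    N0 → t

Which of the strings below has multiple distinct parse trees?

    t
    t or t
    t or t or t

t or t or t

t: 1 tree
t or t: 1 tree
t or t or t: 2 trees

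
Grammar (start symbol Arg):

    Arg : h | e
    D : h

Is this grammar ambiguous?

Unambiguous

(D is unreachable from Arg, so its rules don't affect L(Arg).) Restricted to the reachable nonterminals, every rule has the form A → t or A → t B, and no two rules for the same A share a first terminal. The grammar encodes a DFA — one run per string.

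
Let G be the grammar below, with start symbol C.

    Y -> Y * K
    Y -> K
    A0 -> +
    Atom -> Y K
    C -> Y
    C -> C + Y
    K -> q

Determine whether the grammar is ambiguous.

Unambiguous

Only C, Y, K are reachable from C; ignoring the rest: The grammar is stratified — C handles '+' (left-recursive), Y handles '*', K atoms. Each operator has a fixed associativity and precedence level, so every string has one parse.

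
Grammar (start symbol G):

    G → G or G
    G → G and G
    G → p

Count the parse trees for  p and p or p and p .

5

Parse trees for p and p or p and p:
  [G [G [G p] and [G p]] or [G [G p] and [G p]]]
  [G [G p] and [G [G p] or [G [G p] and [G p]]]]
  [G [G p] and [G [G [G p] or [G p]] and [G p]]]
  [G [G [G [G p] and [G p]] or [G p]] and [G p]]
  [G [G [G p] and [G [G p] or [G p]]] and [G p]]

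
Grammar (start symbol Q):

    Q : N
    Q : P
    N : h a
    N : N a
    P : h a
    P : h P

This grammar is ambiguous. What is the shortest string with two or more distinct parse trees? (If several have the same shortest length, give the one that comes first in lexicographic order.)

h a

length 2: h a has 2 parse trees

Two derivations of h a:
  Q ⇒ N ⇒ h a
  Q ⇒ P ⇒ h a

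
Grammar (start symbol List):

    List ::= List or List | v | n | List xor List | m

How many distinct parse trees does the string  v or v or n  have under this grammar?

2

Parse trees for v or v or n:
  [List [List v] or [List [List v] or [List n]]]
  [List [List [List v] or [List v]] or [List n]]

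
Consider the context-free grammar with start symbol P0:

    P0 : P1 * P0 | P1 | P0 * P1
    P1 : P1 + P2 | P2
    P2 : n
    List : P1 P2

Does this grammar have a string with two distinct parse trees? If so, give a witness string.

Ambiguous

Witness: n * n

Derivation 1: P0 ⇒ P1 * P0 ⇒ P2 * P0 ⇒ n * P0 ⇒ n * P1 ⇒ n * P2 ⇒ n * n
Derivation 2: P0 ⇒ P0 * P1 ⇒ P1 * P1 ⇒ P2 * P1 ⇒ n * P1 ⇒ n * P2 ⇒ n * n

Two distinct leftmost derivations for the same string.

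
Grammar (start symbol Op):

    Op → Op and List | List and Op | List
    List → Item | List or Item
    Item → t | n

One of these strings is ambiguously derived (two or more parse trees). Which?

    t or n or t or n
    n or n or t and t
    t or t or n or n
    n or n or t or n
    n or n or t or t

t or n or t or n: 1 tree
n or n or t and t: 2 trees
t or t or n or n: 1 tree
n or n or t or n: 1 tree
n or n or t or t: 1 tree

n or n or t and t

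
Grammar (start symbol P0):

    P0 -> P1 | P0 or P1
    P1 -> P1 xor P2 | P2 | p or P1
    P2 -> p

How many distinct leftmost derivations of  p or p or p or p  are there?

Parse trees for p or p or p or p:
  [P0 [P1 p or [P1 p or [P1 p or [P1 [P2 p]]]]]]
  [P0 [P0 [P1 [P2 p]]] or [P1 p or [P1 p or [P1 [P2 p]]]]]
  [P0 [P0 [P1 p or [P1 [P2 p]]]] or [P1 p or [P1 [P2 p]]]]
  [P0 [P0 [P0 [P1 [P2 p]]] or [P1 [P2 p]]] or [P1 p or [P1 [P2 p]]]]
  [P0 [P0 [P1 p or [P1 p or [P1 [P2 p]]]]] or [P1 [P2 p]]]
  [P0 [P0 [P0 [P1 [P2 p]]] or [P1 p or [P1 [P2 p]]]] or [P1 [P2 p]]]
  [P0 [P0 [P0 [P1 p or [P1 [P2 p]]]] or [P1 [P2 p]]] or [P1 [P2 p]]]
  [P0 [P0 [P0 [P0 [P1 [P2 p]]] or [P1 [P2 p]]] or [P1 [P2 p]]] or [P1 [P2 p]]]

8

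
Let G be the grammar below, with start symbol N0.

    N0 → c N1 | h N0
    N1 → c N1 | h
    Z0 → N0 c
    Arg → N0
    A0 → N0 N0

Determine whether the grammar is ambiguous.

Unambiguous

Only N0, N1 are reachable from N0; ignoring the rest: Each reachable nonterminal has at most one production per leading terminal, and all productions are right-linear; the derivation is determined token-by-token.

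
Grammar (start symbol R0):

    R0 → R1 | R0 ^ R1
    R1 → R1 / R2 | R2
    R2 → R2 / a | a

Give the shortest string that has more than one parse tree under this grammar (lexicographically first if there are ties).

length 1: no string has ≥2 trees
length 3: a / a has 2 parse trees

Two derivations of a / a:
  R0 ⇒ R1 ⇒ R1 / R2 ⇒ R2 / R2 ⇒ a / R2 ⇒ a / a
  R0 ⇒ R1 ⇒ R2 ⇒ R2 / a ⇒ a / a

a / a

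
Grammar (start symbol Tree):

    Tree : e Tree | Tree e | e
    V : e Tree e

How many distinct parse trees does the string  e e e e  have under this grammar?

Parse trees for e e e e:
  [Tree e [Tree e [Tree e [Tree e]]]]
  [Tree e [Tree e [Tree [Tree e] e]]]
  [Tree e [Tree [Tree e [Tree e]] e]]
  [Tree e [Tree [Tree [Tree e] e] e]]
  [Tree [Tree e [Tree e [Tree e]]] e]
  [Tree [Tree e [Tree [Tree e] e]] e]
  [Tree [Tree [Tree e [Tree e]] e] e]
  [Tree [Tree [Tree [Tree e] e] e] e]

8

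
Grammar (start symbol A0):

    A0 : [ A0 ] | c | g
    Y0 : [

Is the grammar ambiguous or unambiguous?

Unambiguous

(Y0 is unreachable from A0, so its rules don't affect L(A0).) Each string is a nest of matched brackets around a single atom. An opening bracket forces the recursive rule; an atom forces the base rule.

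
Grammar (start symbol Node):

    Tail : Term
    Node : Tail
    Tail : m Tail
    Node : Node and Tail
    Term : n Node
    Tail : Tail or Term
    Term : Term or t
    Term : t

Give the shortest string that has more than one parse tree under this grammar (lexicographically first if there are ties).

length 1: no string has ≥2 trees
length 2: no string has ≥2 trees
length 3: t or t has 2 parse trees

Two derivations of t or t:
  Node ⇒ Tail ⇒ Term ⇒ Term or t ⇒ t or t
  Node ⇒ Tail ⇒ Tail or Term ⇒ Term or Term ⇒ t or Term ⇒ t or t

t or t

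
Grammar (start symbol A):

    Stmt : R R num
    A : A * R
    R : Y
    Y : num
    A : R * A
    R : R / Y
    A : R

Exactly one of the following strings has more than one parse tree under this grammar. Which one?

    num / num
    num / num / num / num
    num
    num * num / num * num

num / num: 1 tree
num / num / num / num: 1 tree
num: 1 tree
num * num / num * num: 4 trees

num * num / num * num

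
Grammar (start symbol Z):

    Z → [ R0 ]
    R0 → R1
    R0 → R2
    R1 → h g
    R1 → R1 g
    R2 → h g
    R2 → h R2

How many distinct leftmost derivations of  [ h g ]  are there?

Parse trees for [ h g ]:
  [Z [ [R0 [R1 h g]] ]]
  [Z [ [R0 [R2 h g]] ]]

2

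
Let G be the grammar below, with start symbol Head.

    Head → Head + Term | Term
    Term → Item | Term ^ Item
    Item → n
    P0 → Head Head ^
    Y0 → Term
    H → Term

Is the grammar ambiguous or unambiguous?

Unambiguous

Only Head, Term, Item are reachable from Head; ignoring the rest: The grammar is stratified — Head handles '+' (left-recursive), Term handles '^', Item atoms. Each operator has a fixed associativity and precedence level, so every string has one parse.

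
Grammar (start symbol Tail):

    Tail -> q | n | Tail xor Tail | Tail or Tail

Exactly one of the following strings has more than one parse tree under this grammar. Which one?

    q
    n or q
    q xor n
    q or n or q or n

q or n or q or n

q: 1 tree
n or q: 1 tree
q xor n: 1 tree
q or n or q or n: 5 trees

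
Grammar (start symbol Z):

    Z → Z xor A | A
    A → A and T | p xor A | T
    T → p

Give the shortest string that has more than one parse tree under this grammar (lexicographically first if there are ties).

length 1: no string has ≥2 trees
length 3: p xor p has 2 parse trees

Two derivations of p xor p:
  Z ⇒ Z xor A ⇒ A xor A ⇒ T xor A ⇒ p xor A ⇒ p xor T ⇒ p xor p
  Z ⇒ A ⇒ p xor A ⇒ p xor T ⇒ p xor p

p xor p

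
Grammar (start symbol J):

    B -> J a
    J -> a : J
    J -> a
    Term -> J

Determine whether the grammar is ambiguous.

Unambiguous

Only J is reachable from J; ignoring the rest: The reachable grammar is A → atom sep A | atom. Each atom is followed by either the separator (recurse) or end-of-string (stop) — no choice point.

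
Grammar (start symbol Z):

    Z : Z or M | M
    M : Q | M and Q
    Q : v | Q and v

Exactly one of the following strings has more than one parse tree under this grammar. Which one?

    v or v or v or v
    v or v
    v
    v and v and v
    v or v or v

v or v or v or v: 1 tree
v or v: 1 tree
v: 1 tree
v and v and v: 4 trees
v or v or v: 1 tree

v and v and v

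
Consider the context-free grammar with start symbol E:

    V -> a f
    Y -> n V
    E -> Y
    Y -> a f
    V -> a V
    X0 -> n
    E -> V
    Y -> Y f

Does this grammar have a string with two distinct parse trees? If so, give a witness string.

Ambiguous

Witness: a f

Derivation 1: E ⇒ Y ⇒ a f
Derivation 2: E ⇒ V ⇒ a f

Two distinct leftmost derivations for the same string.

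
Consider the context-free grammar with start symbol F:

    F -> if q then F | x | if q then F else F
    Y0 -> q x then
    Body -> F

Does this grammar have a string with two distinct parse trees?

Ambiguous

Witness: if q then if q then x else x

Derivation 1: F ⇒ if q then F ⇒ if q then if q then F else F ⇒ if q then if q then x else F ⇒ if q then if q then x else x
Derivation 2: F ⇒ if q then F else F ⇒ if q then if q then F else F ⇒ if q then if q then x else F ⇒ if q then if q then x else x

Two distinct leftmost derivations for the same string.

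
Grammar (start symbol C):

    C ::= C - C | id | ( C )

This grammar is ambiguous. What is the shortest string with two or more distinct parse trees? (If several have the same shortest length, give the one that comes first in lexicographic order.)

length 1: no string has ≥2 trees
length 3: no string has ≥2 trees
length 5: id - id - id has 2 parse trees

Two derivations of id - id - id:
  C ⇒ C - C ⇒ C - C - C ⇒ id - C - C ⇒ id - id - C ⇒ id - id - id
  C ⇒ C - C ⇒ id - C ⇒ id - C - C ⇒ id - id - C ⇒ id - id - id

id - id - id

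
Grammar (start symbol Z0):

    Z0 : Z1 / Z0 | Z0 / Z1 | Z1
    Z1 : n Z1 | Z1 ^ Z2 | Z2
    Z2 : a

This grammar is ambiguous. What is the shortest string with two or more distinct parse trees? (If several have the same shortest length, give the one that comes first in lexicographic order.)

a / a

length 1: no string has ≥2 trees
length 2: no string has ≥2 trees
length 3: a / a has 2 parse trees

Two derivations of a / a:
  Z0 ⇒ Z1 / Z0 ⇒ Z2 / Z0 ⇒ a / Z0 ⇒ a / Z1 ⇒ a / Z2 ⇒ a / a
  Z0 ⇒ Z0 / Z1 ⇒ Z1 / Z1 ⇒ Z2 / Z1 ⇒ a / Z1 ⇒ a / Z2 ⇒ a / a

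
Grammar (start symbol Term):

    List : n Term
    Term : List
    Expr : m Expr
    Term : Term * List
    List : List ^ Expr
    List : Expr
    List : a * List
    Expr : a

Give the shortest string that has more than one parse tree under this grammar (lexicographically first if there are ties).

a * a

length 1: no string has ≥2 trees
length 2: no string has ≥2 trees
length 3: a * a has 2 parse trees

Two derivations of a * a:
  Term ⇒ List ⇒ a * List ⇒ a * Expr ⇒ a * a
  Term ⇒ Term * List ⇒ List * List ⇒ Expr * List ⇒ a * List ⇒ a * Expr ⇒ a * a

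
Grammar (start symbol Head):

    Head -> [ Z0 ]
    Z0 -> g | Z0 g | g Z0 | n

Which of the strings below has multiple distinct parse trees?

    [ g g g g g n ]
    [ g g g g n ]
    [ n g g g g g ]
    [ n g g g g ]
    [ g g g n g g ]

[ g g g n g g ]

[ g g g g g n ]: 1 tree
[ g g g g n ]: 1 tree
[ n g g g g g ]: 1 tree
[ n g g g g ]: 1 tree
[ g g g n g g ]: 10 trees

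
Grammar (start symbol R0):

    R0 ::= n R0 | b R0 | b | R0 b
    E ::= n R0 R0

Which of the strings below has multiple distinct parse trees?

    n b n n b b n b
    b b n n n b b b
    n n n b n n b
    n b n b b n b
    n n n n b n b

n b n n b b n b: 1 tree
b b n n n b b b: 29 trees
n n n b n n b: 1 tree
n b n b b n b: 1 tree
n n n n b n b: 1 tree

b b n n n b b b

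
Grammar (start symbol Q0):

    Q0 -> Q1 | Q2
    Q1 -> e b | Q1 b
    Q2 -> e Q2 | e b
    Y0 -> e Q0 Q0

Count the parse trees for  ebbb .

1

Parse trees for ebbb:
  [Q0 [Q1 [Q1 [Q1 e b] b] b]]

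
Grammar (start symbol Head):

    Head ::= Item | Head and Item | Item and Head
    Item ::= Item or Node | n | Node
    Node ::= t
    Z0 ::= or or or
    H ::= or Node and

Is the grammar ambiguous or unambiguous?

Ambiguous

Witness: n and n

Derivation 1: Head ⇒ Head and Item ⇒ Item and Item ⇒ n and Item ⇒ n and n
Derivation 2: Head ⇒ Item and Head ⇒ n and Head ⇒ n and Item ⇒ n and n

Two distinct leftmost derivations for the same string.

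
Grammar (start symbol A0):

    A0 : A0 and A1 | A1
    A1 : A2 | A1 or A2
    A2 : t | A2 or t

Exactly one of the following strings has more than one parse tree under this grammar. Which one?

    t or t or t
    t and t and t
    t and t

t or t or t: 4 trees
t and t and t: 1 tree
t and t: 1 tree

t or t or t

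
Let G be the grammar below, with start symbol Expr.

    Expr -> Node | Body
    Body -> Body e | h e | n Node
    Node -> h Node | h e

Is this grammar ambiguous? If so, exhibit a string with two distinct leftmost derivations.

Ambiguous

Witness: h e

Derivation 1: Expr ⇒ Node ⇒ h e
Derivation 2: Expr ⇒ Body ⇒ h e

Two distinct leftmost derivations for the same string.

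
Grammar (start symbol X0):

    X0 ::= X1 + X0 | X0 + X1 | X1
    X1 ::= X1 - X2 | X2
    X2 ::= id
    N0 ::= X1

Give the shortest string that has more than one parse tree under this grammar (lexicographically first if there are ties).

length 1: no string has ≥2 trees
length 3: id + id has 2 parse trees

Two derivations of id + id:
  X0 ⇒ X1 + X0 ⇒ X2 + X0 ⇒ id + X0 ⇒ id + X1 ⇒ id + X2 ⇒ id + id
  X0 ⇒ X0 + X1 ⇒ X1 + X1 ⇒ X2 + X1 ⇒ id + X1 ⇒ id + X2 ⇒ id + id

id + id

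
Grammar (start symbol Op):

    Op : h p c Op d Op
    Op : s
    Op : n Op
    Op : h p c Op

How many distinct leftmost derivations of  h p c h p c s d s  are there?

2

Parse trees for h p c h p c s d s:
  [Op h p c [Op h p c [Op s]] d [Op s]]
  [Op h p c [Op h p c [Op s] d [Op s]]]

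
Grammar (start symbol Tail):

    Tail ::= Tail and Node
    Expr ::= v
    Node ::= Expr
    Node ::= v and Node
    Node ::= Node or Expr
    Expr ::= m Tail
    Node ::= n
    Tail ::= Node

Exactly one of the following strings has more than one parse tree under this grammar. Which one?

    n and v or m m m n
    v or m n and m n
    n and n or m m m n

n and v or m m m n: 1 tree
v or m n and m n: 2 trees
n and n or m m m n: 1 tree

v or m n and m n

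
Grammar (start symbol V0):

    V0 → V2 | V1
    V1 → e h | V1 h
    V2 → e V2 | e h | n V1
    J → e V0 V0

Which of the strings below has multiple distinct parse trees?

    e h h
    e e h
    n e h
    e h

e h h: 1 tree
e e h: 1 tree
n e h: 1 tree
e h: 2 trees

e h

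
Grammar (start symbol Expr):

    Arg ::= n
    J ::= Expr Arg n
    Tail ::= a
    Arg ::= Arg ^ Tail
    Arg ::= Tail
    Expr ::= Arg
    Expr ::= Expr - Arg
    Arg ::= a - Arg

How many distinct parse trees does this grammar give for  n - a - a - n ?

4

Parse trees for n - a - a - n:
  [Expr [Expr [Arg n]] - [Arg a - [Arg a - [Arg n]]]]
  [Expr [Expr [Expr [Arg n]] - [Arg [Tail a]]] - [Arg a - [Arg n]]]
  [Expr [Expr [Expr [Arg n]] - [Arg a - [Arg [Tail a]]]] - [Arg n]]
  [Expr [Expr [Expr [Expr [Arg n]] - [Arg [Tail a]]] - [Arg [Tail a]]] - [Arg n]]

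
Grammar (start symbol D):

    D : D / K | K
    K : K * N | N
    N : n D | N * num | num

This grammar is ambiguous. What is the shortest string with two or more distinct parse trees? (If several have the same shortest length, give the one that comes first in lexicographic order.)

length 1: no string has ≥2 trees
length 2: no string has ≥2 trees
length 3: num * num has 2 parse trees

Two derivations of num * num:
  D ⇒ K ⇒ K * N ⇒ N * N ⇒ num * N ⇒ num * num
  D ⇒ K ⇒ N ⇒ N * num ⇒ num * num

num * num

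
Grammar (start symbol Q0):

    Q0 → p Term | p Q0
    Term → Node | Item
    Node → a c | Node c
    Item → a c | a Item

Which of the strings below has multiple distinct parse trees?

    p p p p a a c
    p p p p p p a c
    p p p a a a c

p p p p a a c: 1 tree
p p p p p p a c: 2 trees
p p p a a a c: 1 tree

p p p p p p a c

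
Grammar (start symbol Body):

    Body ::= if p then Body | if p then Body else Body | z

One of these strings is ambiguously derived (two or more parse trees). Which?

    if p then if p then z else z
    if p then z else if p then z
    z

if p then if p then z else z

if p then if p then z else z: 2 trees
if p then z else if p then z: 1 tree
z: 1 tree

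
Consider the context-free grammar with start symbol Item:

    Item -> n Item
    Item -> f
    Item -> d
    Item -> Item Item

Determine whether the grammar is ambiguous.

Witness: d d d

Derivation 1: Item ⇒ Item Item ⇒ d Item ⇒ d Item Item ⇒ d d Item ⇒ d d d
Derivation 2: Item ⇒ Item Item ⇒ Item Item Item ⇒ d Item Item ⇒ d d Item ⇒ d d d

Two distinct leftmost derivations for the same string.

Ambiguous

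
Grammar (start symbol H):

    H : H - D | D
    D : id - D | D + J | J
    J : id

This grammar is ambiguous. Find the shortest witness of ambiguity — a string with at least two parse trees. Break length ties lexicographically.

id - id

length 1: no string has ≥2 trees
length 3: id - id has 2 parse trees

Two derivations of id - id:
  H ⇒ H - D ⇒ D - D ⇒ J - D ⇒ id - D ⇒ id - J ⇒ id - id
  H ⇒ D ⇒ id - D ⇒ id - J ⇒ id - id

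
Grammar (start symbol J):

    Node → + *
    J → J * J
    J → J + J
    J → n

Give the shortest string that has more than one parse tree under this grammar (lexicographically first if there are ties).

length 1: no string has ≥2 trees
length 3: no string has ≥2 trees
length 5: n * n * n has 2 parse trees

Two derivations of n * n * n:
  J ⇒ J * J ⇒ J * J * J ⇒ n * J * J ⇒ n * n * J ⇒ n * n * n
  J ⇒ J * J ⇒ n * J ⇒ n * J * J ⇒ n * n * J ⇒ n * n * n

n * n * n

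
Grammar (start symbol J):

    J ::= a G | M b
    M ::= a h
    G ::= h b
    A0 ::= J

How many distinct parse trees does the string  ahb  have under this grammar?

2

Parse trees for ahb:
  [J a [G h b]]
  [J [M a h] b]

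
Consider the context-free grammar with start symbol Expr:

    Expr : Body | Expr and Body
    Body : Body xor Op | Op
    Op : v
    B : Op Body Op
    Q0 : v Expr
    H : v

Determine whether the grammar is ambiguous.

(B, Q0, H are unreachable from Expr, so their rules don't affect L(Expr).) This is a standard precedence ladder (Expr over Body over Op), with each level left-recursive on its own operator ('and' at Expr, 'xor' at Body). That structure is LR(1), hence unambiguous.

Unambiguous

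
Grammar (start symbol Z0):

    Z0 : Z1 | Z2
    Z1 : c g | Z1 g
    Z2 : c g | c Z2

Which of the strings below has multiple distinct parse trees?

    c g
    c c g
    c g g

c g

c g: 2 trees
c c g: 1 tree
c g g: 1 tree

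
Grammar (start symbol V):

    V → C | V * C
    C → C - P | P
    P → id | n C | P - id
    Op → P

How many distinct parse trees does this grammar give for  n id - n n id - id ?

14

Parse trees for n id - n n id - id (showing first 6 of 14):
  [V [C [C [P n [C [P id]]]] - [P n [C [C [P n [C [P id]]]] - [P id]]]]]
  [V [C [C [P n [C [P id]]]] - [P n [C [P n [C [C [P id]] - [P id]]]]]]]
  [V [C [C [P n [C [P id]]]] - [P n [C [P n [C [P [P id] - id]]]]]]]
  [V [C [C [P n [C [P id]]]] - [P n [C [P [P n [C [P id]]] - id]]]]]
  [V [C [C [P n [C [P id]]]] - [P [P n [C [P n [C [P id]]]]] - id]]]
  [V [C [C [C [P n [C [P id]]]] - [P n [C [P n [C [P id]]]]]] - [P id]]]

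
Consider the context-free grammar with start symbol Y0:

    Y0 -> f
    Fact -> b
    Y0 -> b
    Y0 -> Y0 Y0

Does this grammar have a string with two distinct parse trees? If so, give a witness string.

Ambiguous

Witness: b b b

Derivation 1: Y0 ⇒ Y0 Y0 ⇒ b Y0 ⇒ b Y0 Y0 ⇒ b b Y0 ⇒ b b b
Derivation 2: Y0 ⇒ Y0 Y0 ⇒ Y0 Y0 Y0 ⇒ b Y0 Y0 ⇒ b b Y0 ⇒ b b b

Two distinct leftmost derivations for the same string.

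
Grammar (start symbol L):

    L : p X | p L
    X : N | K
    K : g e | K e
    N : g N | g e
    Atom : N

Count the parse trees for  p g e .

2

Parse trees for p g e:
  [L p [X [N g e]]]
  [L p [X [K g e]]]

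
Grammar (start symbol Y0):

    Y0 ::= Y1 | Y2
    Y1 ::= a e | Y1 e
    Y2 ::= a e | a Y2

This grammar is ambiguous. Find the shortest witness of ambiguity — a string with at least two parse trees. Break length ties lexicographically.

length 2: a e has 2 parse trees

Two derivations of a e:
  Y0 ⇒ Y1 ⇒ a e
  Y0 ⇒ Y2 ⇒ a e

a e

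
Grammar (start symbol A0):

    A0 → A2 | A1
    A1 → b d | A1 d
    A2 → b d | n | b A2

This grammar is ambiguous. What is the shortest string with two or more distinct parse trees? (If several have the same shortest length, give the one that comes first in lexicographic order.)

b d

length 1: no string has ≥2 trees
length 2: b d has 2 parse trees

Two derivations of b d:
  A0 ⇒ A2 ⇒ b d
  A0 ⇒ A1 ⇒ b d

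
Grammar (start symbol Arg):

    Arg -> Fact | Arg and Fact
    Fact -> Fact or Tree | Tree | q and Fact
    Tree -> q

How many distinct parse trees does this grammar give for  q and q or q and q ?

Parse trees for q and q or q and q:
  [Arg [Arg [Fact [Fact q and [Fact [Tree q]]] or [Tree q]]] and [Fact [Tree q]]]
  [Arg [Arg [Fact q and [Fact [Fact [Tree q]] or [Tree q]]]] and [Fact [Tree q]]]
  [Arg [Arg [Arg [Fact [Tree q]]] and [Fact [Fact [Tree q]] or [Tree q]]] and [Fact [Tree q]]]

3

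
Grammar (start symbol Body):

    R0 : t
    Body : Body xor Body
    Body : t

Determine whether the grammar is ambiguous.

Witness: t xor t xor t

Derivation 1: Body ⇒ Body xor Body ⇒ Body xor Body xor Body ⇒ t xor Body xor Body ⇒ t xor t xor Body ⇒ t xor t xor t
Derivation 2: Body ⇒ Body xor Body ⇒ t xor Body ⇒ t xor Body xor Body ⇒ t xor t xor Body ⇒ t xor t xor t

Two distinct leftmost derivations for the same string.

Ambiguous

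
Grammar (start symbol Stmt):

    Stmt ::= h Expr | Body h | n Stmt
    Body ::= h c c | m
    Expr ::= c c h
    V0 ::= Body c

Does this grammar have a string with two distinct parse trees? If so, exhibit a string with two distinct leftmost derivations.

Ambiguous

Witness: h c c h

Derivation 1: Stmt ⇒ h Expr ⇒ h c c h
Derivation 2: Stmt ⇒ Body h ⇒ h c c h

Two distinct leftmost derivations for the same string.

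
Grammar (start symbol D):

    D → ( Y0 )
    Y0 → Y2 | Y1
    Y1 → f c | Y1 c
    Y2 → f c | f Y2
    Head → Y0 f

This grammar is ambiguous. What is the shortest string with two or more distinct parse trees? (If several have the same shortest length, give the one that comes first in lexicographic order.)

length 4: ( f c ) has 2 parse trees

Two derivations of ( f c ):
  D ⇒ ( Y0 ) ⇒ ( Y2 ) ⇒ ( f c )
  D ⇒ ( Y0 ) ⇒ ( Y1 ) ⇒ ( f c )

( f c )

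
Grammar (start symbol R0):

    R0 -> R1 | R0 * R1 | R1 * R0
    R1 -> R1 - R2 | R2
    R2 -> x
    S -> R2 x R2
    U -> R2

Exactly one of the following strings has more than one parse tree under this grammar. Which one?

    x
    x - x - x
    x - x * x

x - x * x

x: 1 tree
x - x - x: 1 tree
x - x * x: 2 trees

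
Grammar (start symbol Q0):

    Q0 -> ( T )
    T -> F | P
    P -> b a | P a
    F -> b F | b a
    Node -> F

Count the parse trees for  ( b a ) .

Parse trees for ( b a ):
  [Q0 ( [T [F b a]] )]
  [Q0 ( [T [P b a]] )]

2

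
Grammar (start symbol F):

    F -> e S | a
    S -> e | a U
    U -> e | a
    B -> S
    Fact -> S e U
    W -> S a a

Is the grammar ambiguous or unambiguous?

Only F, S, U are reachable from F; ignoring the rest: Each reachable nonterminal has at most one production per leading terminal, and all productions are right-linear; the derivation is determined token-by-token.

Unambiguous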